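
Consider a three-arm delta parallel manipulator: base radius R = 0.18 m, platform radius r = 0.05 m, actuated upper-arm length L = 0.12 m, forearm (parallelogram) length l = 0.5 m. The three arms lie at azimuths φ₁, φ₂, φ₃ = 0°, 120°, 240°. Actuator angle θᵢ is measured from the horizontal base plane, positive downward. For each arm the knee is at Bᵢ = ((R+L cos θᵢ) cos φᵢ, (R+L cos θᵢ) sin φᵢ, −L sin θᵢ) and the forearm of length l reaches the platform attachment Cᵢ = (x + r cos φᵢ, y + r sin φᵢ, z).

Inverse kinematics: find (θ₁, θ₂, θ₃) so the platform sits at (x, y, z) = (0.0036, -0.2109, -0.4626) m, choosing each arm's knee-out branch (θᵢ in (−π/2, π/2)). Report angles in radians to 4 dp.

rotate P by −φ1: (0.0036, -0.2109, -0.4626)
  A cos θ + B sin θ = C:  0.1264·cos θ + -0.4626·sin θ = -0.1619
  √(A²+B²)=0.4796;  θ1 = -1.3041+1.9152 ≈ 0.6111
rotate P by −φ2: (-0.1844, 0.1023, -0.4626)
  e−x'=0.3144;  (l²−L²−(e−x')²−y'²−z²)/2L = -0.3656
  γ=atan2(-0.4626,0.3144)=-0.9738;  ψ=arccos(-0.6536)=2.2832;  θ2=γ+ψ≈1.3094
rotate P by −φ3: (0.1808, 0.1086, -0.4626)
  A cos θ + B sin θ = C:  -0.0508·cos θ + -0.4626·sin θ = 0.0301
  γ=atan2(-0.4626,-0.0508)=-1.6803;  ψ=arccos(0.0647)=1.5060;  θ3=γ+ψ≈-0.1742

θ₁ = 0.6111, θ₂ = 1.3094, θ₃ = -0.1742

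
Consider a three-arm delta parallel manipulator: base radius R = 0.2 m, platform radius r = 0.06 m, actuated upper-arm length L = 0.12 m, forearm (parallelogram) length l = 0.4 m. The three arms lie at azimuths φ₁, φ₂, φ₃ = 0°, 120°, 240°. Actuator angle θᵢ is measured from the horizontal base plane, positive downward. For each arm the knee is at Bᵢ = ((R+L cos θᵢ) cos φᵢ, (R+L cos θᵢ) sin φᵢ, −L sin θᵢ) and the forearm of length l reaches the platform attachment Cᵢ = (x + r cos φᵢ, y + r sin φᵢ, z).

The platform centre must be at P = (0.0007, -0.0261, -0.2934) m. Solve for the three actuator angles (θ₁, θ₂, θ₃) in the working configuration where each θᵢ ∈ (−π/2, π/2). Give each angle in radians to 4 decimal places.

arm 1 (φ=0.0°): x'=0.0007, y'=-0.0261
  e−x'=0.1393;  (l²−L²−(e−x')²−y'²−z²)/2L = 0.1643
  θ1 = atan2(B,A) + arccos(C/0.3248) = -0.0871
rotate P by −φ2: (-0.0230, 0.0124, -0.2934)
  A=0.1630, B=-0.2934, C=(l²−L²−A²−y'²−z²)/(2L)=0.1367
  √(A²+B²)=0.3356;  θ2 = -1.0638+1.1513 ≈ 0.0875
φ3=240.0° → target in arm frame (0.0223, 0.0137)
  A=0.1177, B=-0.2934, C=(l²−L²−A²−y'²−z²)/(2L)=0.1894
  γ=atan2(-0.2934,0.1177)=-1.1892;  ψ=arccos(0.5992)=0.9283;  θ3=γ+ψ≈-0.2609

θ₁ = -0.0871, θ₂ = 0.0875, θ₃ = -0.2609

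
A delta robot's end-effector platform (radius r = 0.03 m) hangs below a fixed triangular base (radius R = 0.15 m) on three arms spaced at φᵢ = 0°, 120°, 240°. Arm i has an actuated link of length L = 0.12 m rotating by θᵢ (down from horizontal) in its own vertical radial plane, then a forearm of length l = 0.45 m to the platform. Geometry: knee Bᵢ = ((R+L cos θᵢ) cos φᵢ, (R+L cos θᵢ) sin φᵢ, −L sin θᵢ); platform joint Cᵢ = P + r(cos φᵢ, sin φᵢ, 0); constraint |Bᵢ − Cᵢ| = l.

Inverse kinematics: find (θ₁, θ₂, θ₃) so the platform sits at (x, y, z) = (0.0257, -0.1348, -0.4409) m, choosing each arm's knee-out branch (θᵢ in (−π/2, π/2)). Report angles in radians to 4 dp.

θ₁ = 0.5241, θ₂ = 1.1349, θ₃ = 0.1748

rotate P by −φ1: (0.0257, -0.1348, -0.4409)
  A=0.0943, B=-0.4409, C=(l²−L²−A²−y'²−z²)/(2L)=-0.1390
  θ1 = atan2(B,A) + arccos(C/0.4509) = 0.5241
rotate P by −φ2: (-0.1296, 0.0451, -0.4409)
  A=0.2496, B=-0.4409, C=(l²−L²−A²−y'²−z²)/(2L)=-0.2943
  γ=atan2(-0.4409,0.2496)=-1.0557;  ψ=arccos(-0.5808)=2.1905;  θ2=γ+ψ≈1.1349
arm 3 (φ=240.0°): x'=0.1039, y'=0.0897
  A=0.0161, B=-0.4409, C=(l²−L²−A²−y'²−z²)/(2L)=-0.0608
  θ3 = atan2(B,A) + arccos(C/0.4412) = 0.1748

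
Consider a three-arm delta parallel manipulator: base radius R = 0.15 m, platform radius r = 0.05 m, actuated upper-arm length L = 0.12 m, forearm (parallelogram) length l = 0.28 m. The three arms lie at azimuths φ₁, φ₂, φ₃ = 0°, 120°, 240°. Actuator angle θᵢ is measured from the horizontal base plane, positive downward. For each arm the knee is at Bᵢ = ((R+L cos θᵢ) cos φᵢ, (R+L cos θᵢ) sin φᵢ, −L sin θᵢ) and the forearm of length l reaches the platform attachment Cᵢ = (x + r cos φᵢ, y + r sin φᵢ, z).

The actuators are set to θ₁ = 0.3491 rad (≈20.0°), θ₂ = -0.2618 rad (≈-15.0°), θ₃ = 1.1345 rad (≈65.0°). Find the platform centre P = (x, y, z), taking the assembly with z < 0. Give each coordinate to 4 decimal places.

(0.0187, 0.1139, -0.2077)

arm 1 at φ=0.0°: ρ1 = 0.2128;  S1 = (0.2128, 0.0000, -0.0410)
φ2=120.0°: virtual centre (-0.1080, 0.1870, 0.0311), radius l
φ3=240.0°: virtual centre (-0.0754, -0.1305, -0.1088), radius l
eliminate P² terms by subtracting sphere 1 from 2 and 3
linear system: -0.6414x+0.3740y = 0.0006−0.1442z; -0.5762x+-0.2610y = -0.0124−-0.1354z
det = 0.3829;  x = 0.0117+-0.0340z,  y = 0.0217+-0.4439z
sphere 1 gives Az²+Bz+C=0 with A=1.1982, B=0.0765, C=-0.0358;  B²−4AC=0.1775;  roots -0.2077, 0.1439;  negative root z = -0.2077
x = 0.0187, y = 0.1139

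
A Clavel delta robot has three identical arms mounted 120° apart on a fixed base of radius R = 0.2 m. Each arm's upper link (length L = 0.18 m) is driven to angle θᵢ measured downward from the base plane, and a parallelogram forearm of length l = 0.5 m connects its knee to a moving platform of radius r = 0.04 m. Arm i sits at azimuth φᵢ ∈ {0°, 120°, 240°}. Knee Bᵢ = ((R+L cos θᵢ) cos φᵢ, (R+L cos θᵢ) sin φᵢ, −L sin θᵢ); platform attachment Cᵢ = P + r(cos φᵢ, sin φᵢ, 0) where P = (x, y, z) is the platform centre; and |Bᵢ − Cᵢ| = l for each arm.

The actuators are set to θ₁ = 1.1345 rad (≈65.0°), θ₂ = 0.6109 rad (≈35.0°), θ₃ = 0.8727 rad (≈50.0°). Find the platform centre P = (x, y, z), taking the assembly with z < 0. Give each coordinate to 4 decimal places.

S1 = (0.2361·cos0.0°, 0.2361·sin0.0°, -0.1631) = (0.2361, 0.0000, -0.1631)
arm 2 at φ=120.0°: ρ2 = 0.3074;  S2 = (-0.1537, 0.2663, -0.1032)
φ3=240.0°: virtual centre (-0.1378, -0.2388, -0.1379), radius l
eliminate P² terms by subtracting sphere 1 from 2 and 3
plane₁₂: -0.7796x+0.5325y+0.1198z = 0.0228
Cramer: x(z) = -0.0229+0.1091z;  y(z) = 0.0093-0.0652z
quadratic in z: (1.0162)z²+(0.2685)z+(-0.1562)=0, √Δ=0.8409 → z ∈ {-0.5459, 0.2816}; z = -0.5459 (taking z<0)
x = -0.0825, y = 0.0449

(-0.0825, 0.0449, -0.5459)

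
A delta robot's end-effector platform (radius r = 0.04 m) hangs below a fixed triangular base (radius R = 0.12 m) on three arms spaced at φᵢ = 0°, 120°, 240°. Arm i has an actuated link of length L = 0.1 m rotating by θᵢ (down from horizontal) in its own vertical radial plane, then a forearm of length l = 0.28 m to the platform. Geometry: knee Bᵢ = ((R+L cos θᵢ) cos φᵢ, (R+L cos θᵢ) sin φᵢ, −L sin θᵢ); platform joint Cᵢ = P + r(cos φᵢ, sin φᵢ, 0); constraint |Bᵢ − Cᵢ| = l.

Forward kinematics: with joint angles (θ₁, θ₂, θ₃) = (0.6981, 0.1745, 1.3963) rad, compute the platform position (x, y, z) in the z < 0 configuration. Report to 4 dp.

(0.0181, 0.1233, -0.2741)

φ1=0.0°: virtual centre (0.1566, 0.0000, -0.0643), radius l
φ2=120.0°: virtual centre (-0.0892, 0.1546, -0.0174), radius l
φ3=240.0°: virtual centre (-0.0487, -0.0843, -0.0985), radius l
eliminate P² terms by subtracting sphere 1 from 2 and 3
[-0.4917 0.3091 0.0938]·P = 0.0035;  [-0.4106 -0.1686 -0.0684]·P = -0.0095
det = 0.2098;  x = 0.0112+-0.0254z,  y = 0.0291+-0.3439z
sphere 1 gives Az²+Bz+C=0 with A=1.1189, B=0.1159, C=-0.0523;  B²−4AC=0.2474;  roots -0.2741, 0.1704;  negative root z = -0.2741
x = 0.0181, y = 0.1233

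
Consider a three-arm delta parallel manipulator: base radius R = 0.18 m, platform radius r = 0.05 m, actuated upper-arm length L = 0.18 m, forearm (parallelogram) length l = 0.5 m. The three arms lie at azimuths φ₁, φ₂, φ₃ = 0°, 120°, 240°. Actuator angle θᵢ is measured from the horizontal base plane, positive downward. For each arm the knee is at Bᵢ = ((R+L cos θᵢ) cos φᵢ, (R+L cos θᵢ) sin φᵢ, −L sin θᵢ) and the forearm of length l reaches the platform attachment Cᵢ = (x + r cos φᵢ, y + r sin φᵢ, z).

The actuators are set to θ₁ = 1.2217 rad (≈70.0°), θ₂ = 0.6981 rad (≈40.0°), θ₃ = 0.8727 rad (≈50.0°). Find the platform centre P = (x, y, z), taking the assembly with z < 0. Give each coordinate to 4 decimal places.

(-0.1014, 0.0326, -0.5730)

centre 1 = (0.1916·cos0.0°, 0.1916·sin0.0°, -0.1691) = (0.1916, 0.0000, -0.1691)
arm 2 at φ=120.0°: (R−r)+L cos θ2 = 0.2679;  centre 2 = (-0.1339, 0.2320, -0.1157)
centre 3 = (0.2457·cos240.0°, 0.2457·sin240.0°, -0.1379) = (-0.1228, -0.2128, -0.1379)
subtract pairs → two planes through P
plane₁₂: -0.6510x+0.4640y+0.1069z = 0.0198
det = 0.5688;  x = -0.0263+0.1310z,  y = 0.0058+-0.0466z
into |P−centre ₁|² = l²: 1.0193z² + 0.2807z + -0.1739 = 0;  Δ = 0.7877;  z = -0.5730 or 0.2977 → z<0 root = -0.5730
x = -0.1014, y = 0.0326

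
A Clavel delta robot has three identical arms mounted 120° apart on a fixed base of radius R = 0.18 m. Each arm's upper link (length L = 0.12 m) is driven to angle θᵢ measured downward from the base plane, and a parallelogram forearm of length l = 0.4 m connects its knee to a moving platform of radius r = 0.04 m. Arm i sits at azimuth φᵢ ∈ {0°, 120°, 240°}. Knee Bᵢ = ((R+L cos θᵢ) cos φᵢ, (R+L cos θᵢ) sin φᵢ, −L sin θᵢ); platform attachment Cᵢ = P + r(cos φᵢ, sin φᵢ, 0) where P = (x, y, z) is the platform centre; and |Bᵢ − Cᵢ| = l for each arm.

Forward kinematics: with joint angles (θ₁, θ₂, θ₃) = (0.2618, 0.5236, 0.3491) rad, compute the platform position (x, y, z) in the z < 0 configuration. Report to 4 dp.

(0.0211, -0.0187, -0.3544)

S1 = (0.2559·cos0.0°, 0.2559·sin0.0°, -0.0311) = (0.2559, 0.0000, -0.0311)
arm 2 at φ=120.0°: ρ2 = 0.2439;  S2 = (-0.1220, 0.2112, -0.0600)
S3 = (0.2528·cos240.0°, 0.2528·sin240.0°, -0.0410) = (-0.1264, -0.2189, -0.0410)
|S₂|²−|S₁|² = -0.0034;  |S₃|²−|S₁|² = -0.0009
[-0.7557 0.4225 -0.0579]·P = -0.0034;  [-0.7646 -0.4378 -0.0200]·P = -0.0009
Cramer: x(z) = 0.0028-0.0517z;  y(z) = -0.0029+0.0446z
quadratic in z: (1.0047)z²+(0.0880)z+(-0.0950)=0, √Δ=0.6240 → z ∈ {-0.3544, 0.2668}; z = -0.3544 (taking z<0)
x = 0.0211, y = -0.0187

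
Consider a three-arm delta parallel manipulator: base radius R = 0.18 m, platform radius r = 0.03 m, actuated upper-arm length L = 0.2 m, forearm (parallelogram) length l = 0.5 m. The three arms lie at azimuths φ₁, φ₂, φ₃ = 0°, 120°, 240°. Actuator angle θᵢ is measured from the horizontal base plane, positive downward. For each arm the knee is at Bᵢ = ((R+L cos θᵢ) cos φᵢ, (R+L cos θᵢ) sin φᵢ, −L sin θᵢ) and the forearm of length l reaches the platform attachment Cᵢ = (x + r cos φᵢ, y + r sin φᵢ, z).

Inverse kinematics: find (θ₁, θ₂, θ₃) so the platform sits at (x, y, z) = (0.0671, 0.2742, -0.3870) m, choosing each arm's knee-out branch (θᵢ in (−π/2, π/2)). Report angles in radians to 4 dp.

φ1=0.0° → target in arm frame (0.0671, 0.2742)
  A cos θ + B sin θ = C:  0.0829·cos θ + -0.3870·sin θ = -0.0546
  θ1 = atan2(B,A) + arccos(C/0.3958) = 0.3493
arm 2 (φ=120.0°): x'=0.2039, y'=-0.1952
  e−x'=-0.0539;  (l²−L²−(e−x')²−y'²−z²)/2L = 0.0480
  √(A²+B²)=0.3907;  θ2 = -1.7092+1.4475 ≈ -0.2617
rotate P by −φ3: (-0.2710, -0.0790, -0.3870)
  A=0.4210, B=-0.3870, C=(l²−L²−A²−y'²−z²)/(2L)=-0.3082
  θ3 = atan2(B,A) + arccos(C/0.5719) = 1.3966

θ₁ = 0.3493, θ₂ = -0.2617, θ₃ = 1.3966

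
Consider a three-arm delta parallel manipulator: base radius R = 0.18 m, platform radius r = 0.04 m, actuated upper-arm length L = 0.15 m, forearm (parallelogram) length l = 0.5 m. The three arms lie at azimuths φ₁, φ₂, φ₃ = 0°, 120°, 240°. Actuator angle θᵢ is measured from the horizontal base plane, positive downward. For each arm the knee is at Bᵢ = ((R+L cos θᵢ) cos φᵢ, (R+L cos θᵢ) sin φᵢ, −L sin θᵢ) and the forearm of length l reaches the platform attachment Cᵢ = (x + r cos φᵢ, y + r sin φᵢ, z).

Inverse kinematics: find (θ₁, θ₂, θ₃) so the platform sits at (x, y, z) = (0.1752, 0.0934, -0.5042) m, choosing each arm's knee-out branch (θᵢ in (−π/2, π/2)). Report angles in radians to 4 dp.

arm 1 (φ=0.0°): x'=0.1752, y'=0.0934
  e−x'=-0.0352;  (l²−L²−(e−x')²−y'²−z²)/2L = -0.1223
  √(A²+B²)=0.5054;  θ1 = -1.6405+1.8151 ≈ 0.1746
arm 2 (φ=120.0°): x'=-0.0067, y'=-0.1984
  A=0.1467, B=-0.5042, C=(l²−L²−A²−y'²−z²)/(2L)=-0.2921
  θ2 = atan2(B,A) + arccos(C/0.5251) = 0.8729
arm 3 (φ=240.0°): x'=-0.1685, y'=0.1050
  e−x'=0.3085;  (l²−L²−(e−x')²−y'²−z²)/2L = -0.4430
  √(A²+B²)=0.5911;  θ3 = -1.0217+2.4182 ≈ 1.3964

θ₁ = 0.1746, θ₂ = 0.8729, θ₃ = 1.3964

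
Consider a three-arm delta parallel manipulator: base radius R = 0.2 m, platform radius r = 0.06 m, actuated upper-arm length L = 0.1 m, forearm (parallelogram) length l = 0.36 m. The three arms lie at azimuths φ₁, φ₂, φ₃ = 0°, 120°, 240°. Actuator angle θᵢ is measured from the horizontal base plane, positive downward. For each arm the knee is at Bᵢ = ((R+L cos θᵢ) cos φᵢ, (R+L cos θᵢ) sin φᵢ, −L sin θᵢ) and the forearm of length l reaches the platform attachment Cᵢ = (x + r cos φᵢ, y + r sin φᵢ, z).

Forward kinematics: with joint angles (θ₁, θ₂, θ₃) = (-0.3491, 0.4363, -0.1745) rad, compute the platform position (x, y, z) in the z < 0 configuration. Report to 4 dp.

(0.0351, -0.0416, -0.2630)

arm 1 at φ=0.0°: (R−r)+L cos θ1 = 0.2340;  O1 = (0.2340, 0.0000, 0.0342)
arm 2 at φ=120.0°: (R−r)+L cos θ2 = 0.2306;  O2 = (-0.1153, 0.1997, -0.0423)
arm 3 at φ=240.0°: (R−r)+L cos θ3 = 0.2385;  O3 = (-0.1192, -0.2065, 0.0174)
subtract pairs → two planes through P
[-0.6986 0.3995 -0.1529]·P = -0.0009;  [-0.7064 -0.4131 -0.0337]·P = 0.0013
det = 0.5707;  x = -0.0002+-0.1343z,  y = -0.0027+0.1480z
into |P−O₁|² = l²: 1.0399z² + -0.0063z + -0.0736 = 0;  Δ = 0.3061;  z = -0.2630 or 0.2691 → z<0 root = -0.2630
x = 0.0351, y = -0.0416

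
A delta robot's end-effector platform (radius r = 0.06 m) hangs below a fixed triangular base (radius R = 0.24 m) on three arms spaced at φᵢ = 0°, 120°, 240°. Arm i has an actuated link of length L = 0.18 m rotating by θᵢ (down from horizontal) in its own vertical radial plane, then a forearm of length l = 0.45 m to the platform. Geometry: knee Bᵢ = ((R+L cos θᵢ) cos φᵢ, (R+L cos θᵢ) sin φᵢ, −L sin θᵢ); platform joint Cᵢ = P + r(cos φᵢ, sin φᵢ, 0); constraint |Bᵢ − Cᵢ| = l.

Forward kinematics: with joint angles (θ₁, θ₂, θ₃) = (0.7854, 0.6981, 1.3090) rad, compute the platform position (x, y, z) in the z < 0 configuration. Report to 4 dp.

O1 = (0.3073·cos0.0°, 0.3073·sin0.0°, -0.1273) = (0.3073, 0.0000, -0.1273)
arm 2 at φ=120.0°: (R−r)+L cos θ2 = 0.3179;  O2 = (-0.1589, 0.2753, -0.1157)
O3 = (0.2266·cos240.0°, 0.2266·sin240.0°, -0.1739) = (-0.1133, -0.1962, -0.1739)
eliminate P² terms by subtracting sphere 1 from 2 and 3
plane₁₂: -0.9324x+0.5506y+0.0232z = 0.0038
det = 0.8291;  x = 0.0175+-0.0509z,  y = 0.0365+-0.1283z
sphere 1 gives Az²+Bz+C=0 with A=1.0191, B=0.2747, C=-0.1010;  B²−4AC=0.4871;  roots -0.4772, 0.2077;  negative root z = -0.4772
x = 0.0418, y = 0.0978

(0.0418, 0.0978, -0.4772)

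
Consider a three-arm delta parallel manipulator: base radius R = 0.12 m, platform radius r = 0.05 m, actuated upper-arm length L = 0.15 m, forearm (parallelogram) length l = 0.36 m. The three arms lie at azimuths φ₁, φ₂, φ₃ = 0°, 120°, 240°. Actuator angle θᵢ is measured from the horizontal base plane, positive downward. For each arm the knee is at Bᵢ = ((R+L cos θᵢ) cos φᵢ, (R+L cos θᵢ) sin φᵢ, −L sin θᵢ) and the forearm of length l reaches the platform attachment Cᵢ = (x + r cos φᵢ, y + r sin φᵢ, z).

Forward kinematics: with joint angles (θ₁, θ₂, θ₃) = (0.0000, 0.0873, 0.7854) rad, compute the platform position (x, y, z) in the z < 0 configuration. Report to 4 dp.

(0.0689, 0.0979, -0.3118)

S1 = (0.2200·cos0.0°, 0.2200·sin0.0°, 0.0000) = (0.2200, 0.0000, 0.0000)
φ2=120.0°: virtual centre (-0.1097, 0.1900, -0.0131), radius l
arm 3 at φ=240.0°: e+L cos θ3 = 0.1761;  S3 = (-0.0880, -0.1525, -0.1061)
eliminate P² terms by subtracting sphere 1 from 2 and 3
linear system: -0.6594x+0.3801y = -0.0001−-0.0262z; -0.6161x+-0.3050y = -0.0062−-0.2121z
det = 0.4352;  x = 0.0054+-0.2036z,  y = 0.0092+-0.2844z
quadratic in z: (1.1223)z²+(0.0821)z+(-0.0835)=0, √Δ=0.6176 → z ∈ {-0.3118, 0.2386}; z = -0.3118 (taking z<0)
x = 0.0689, y = 0.0979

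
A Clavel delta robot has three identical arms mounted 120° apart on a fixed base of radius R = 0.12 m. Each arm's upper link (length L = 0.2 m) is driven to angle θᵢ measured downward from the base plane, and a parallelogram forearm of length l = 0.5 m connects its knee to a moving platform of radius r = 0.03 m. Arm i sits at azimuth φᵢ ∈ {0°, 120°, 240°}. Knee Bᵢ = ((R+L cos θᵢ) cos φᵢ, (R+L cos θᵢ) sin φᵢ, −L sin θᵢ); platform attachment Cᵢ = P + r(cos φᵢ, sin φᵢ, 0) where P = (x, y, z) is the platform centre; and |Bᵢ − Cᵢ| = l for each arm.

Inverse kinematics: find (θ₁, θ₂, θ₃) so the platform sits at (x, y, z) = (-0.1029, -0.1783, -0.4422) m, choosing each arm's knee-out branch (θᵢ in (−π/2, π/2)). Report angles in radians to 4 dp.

θ₁ = 0.6979, θ₂ = 0.6980, θ₃ = -0.2619

rotate P by −φ1: (-0.1029, -0.1783, -0.4422)
  A cos θ + B sin θ = C:  0.1929·cos θ + -0.4422·sin θ = -0.1364
  θ1 = atan2(B,A) + arccos(C/0.4824) = 0.6979
arm 2 (φ=120.0°): x'=-0.1030, y'=0.1783
  A cos θ + B sin θ = C:  0.1930·cos θ + -0.4422·sin θ = -0.1364
  θ2 = atan2(B,A) + arccos(C/0.4825) = 0.6980
rotate P by −φ3: (0.2059, 0.0000, -0.4422)
  e−x'=-0.1159;  (l²−L²−(e−x')²−y'²−z²)/2L = 0.0026
  θ3 = atan2(B,A) + arccos(C/0.4571) = -0.2619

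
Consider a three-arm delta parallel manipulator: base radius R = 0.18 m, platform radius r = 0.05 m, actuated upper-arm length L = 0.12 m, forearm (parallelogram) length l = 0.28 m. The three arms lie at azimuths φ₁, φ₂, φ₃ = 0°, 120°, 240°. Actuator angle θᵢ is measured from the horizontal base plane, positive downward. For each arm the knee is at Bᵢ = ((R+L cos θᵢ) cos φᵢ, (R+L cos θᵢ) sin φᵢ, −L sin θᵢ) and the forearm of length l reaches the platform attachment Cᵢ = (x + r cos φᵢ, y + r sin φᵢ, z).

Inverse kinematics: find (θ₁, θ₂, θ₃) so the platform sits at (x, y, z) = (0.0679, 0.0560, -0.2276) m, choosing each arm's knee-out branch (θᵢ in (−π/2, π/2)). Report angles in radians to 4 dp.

rotate P by −φ1: (0.0679, 0.0560, -0.2276)
  A=0.0621, B=-0.2276, C=(l²−L²−A²−y'²−z²)/(2L)=0.0217
  θ1 = atan2(B,A) + arccos(C/0.2359) = 0.1743
arm 2 (φ=120.0°): x'=0.0145, y'=-0.0868
  A cos θ + B sin θ = C:  0.1155·cos θ + -0.2276·sin θ = -0.0361
  γ=atan2(-0.2276,0.1155)=-1.1014;  ψ=arccos(-0.1415)=1.7128;  θ2=γ+ψ≈0.6114
rotate P by −φ3: (-0.0824, 0.0308, -0.2276)
  A=0.2124, B=-0.2276, C=(l²−L²−A²−y'²−z²)/(2L)=-0.1412
  √(A²+B²)=0.3113;  θ3 = -0.8198+2.0415 ≈ 1.2216

θ₁ = 0.1743, θ₂ = 0.6114, θ₃ = 1.2216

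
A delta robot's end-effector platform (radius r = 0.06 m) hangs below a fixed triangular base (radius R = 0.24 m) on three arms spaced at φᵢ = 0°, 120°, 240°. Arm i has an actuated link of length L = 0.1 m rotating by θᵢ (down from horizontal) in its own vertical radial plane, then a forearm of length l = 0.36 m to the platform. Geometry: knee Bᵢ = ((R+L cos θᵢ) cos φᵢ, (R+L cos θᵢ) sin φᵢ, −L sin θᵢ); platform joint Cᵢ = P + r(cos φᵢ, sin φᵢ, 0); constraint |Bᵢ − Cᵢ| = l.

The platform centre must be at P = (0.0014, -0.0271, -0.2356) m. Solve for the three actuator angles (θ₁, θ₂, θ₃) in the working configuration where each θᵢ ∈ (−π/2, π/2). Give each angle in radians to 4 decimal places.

θ₁ = 0.0876, θ₂ = 0.3491, θ₃ = -0.1746

rotate P by −φ1: (0.0014, -0.0271, -0.2356)
  A cos θ + B sin θ = C:  0.1786·cos θ + -0.2356·sin θ = 0.1573
  √(A²+B²)=0.2956;  θ1 = -0.9222+1.0098 ≈ 0.0876
rotate P by −φ2: (-0.0242, 0.0123, -0.2356)
  A=0.2042, B=-0.2356, C=(l²−L²−A²−y'²−z²)/(2L)=0.1113
  γ=atan2(-0.2356,0.2042)=-0.8567;  ψ=arccos(0.3569)=1.2058;  θ2=γ+ψ≈0.3491
arm 3 (φ=240.0°): x'=0.0228, y'=0.0148
  A=0.1572, B=-0.2356, C=(l²−L²−A²−y'²−z²)/(2L)=0.1958
  γ=atan2(-0.2356,0.1572)=-0.9823;  ψ=arccos(0.6911)=0.8077;  θ3=γ+ψ≈-0.1746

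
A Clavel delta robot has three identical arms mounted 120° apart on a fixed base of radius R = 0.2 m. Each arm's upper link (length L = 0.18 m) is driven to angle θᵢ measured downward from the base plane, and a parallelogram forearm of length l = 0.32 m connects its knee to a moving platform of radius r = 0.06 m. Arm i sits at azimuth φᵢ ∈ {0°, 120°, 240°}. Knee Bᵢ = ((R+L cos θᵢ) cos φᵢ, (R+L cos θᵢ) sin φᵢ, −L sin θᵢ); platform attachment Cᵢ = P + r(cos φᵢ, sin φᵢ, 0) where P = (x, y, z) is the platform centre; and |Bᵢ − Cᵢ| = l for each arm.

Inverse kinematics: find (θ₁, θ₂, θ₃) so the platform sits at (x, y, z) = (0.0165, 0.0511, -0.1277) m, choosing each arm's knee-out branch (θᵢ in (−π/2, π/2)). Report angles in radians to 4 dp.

θ₁ = 0.1740, θ₂ = -0.0870, θ₃ = 0.7853

rotate P by −φ1: (0.0165, 0.0511, -0.1277)
  A=0.1235, B=-0.1277, C=(l²−L²−A²−y'²−z²)/(2L)=0.0995
  √(A²+B²)=0.1777;  θ1 = -0.8021+0.9761 ≈ 0.1740
φ2=120.0° → target in arm frame (0.0360, -0.0398)
  A cos θ + B sin θ = C:  0.1040·cos θ + -0.1277·sin θ = 0.1147
  γ=atan2(-0.1277,0.1040)=-0.8873;  ψ=arccos(0.6964)=0.8004;  θ2=γ+ψ≈-0.0870
φ3=240.0° → target in arm frame (-0.0525, -0.0113)
  A=0.1925, B=-0.1277, C=(l²−L²−A²−y'²−z²)/(2L)=0.0459
  γ=atan2(-0.1277,0.1925)=-0.5857;  ψ=arccos(0.1985)=1.3710;  θ3=γ+ψ≈0.7853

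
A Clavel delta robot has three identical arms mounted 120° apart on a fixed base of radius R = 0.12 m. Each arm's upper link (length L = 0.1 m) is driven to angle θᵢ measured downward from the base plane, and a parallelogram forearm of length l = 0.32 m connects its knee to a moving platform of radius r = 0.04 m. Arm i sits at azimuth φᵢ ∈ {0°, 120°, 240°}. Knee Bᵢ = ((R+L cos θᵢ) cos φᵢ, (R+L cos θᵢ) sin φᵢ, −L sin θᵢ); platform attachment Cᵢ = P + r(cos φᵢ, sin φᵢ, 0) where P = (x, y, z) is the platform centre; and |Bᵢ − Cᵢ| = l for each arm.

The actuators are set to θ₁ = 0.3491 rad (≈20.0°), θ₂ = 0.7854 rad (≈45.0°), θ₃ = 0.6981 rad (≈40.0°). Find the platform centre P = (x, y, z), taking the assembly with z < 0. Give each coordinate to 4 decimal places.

(0.0503, -0.0103, -0.3292)

O1 = (0.1740·cos0.0°, 0.1740·sin0.0°, -0.0342) = (0.1740, 0.0000, -0.0342)
arm 2 at φ=120.0°: (R−r)+L cos θ2 = 0.1507;  O2 = (-0.0754, 0.1305, -0.0707)
φ3=240.0°: virtual centre (-0.0783, -0.1356, -0.0643), radius l
|O₂|²−|O₁|² = -0.0037;  |O₃|²−|O₁|² = -0.0028
plane₁₂: -0.4986x+0.2610y+-0.0730z = -0.0037
Cramer: x(z) = 0.0065-0.1330z;  y(z) = -0.0018+0.0256z
sphere 1 gives Az²+Bz+C=0 with A=1.0183, B=0.1129, C=-0.0732;  B²−4AC=0.3108;  roots -0.3292, 0.2183;  negative root z = -0.3292
x = 0.0503, y = -0.0103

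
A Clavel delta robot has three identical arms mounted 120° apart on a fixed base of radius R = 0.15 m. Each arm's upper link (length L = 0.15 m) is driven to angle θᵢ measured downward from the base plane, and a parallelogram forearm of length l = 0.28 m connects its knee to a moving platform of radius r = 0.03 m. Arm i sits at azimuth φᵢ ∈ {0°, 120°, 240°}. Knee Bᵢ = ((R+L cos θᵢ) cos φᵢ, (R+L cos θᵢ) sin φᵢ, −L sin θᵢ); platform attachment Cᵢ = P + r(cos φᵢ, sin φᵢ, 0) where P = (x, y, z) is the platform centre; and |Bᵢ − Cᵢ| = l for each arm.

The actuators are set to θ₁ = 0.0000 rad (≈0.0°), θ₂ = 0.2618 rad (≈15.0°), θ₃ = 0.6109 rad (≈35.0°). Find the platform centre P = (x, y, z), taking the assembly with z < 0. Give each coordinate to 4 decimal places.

arm 1 at φ=0.0°: ρ1 = 0.2700;  O1 = (0.2700, 0.0000, 0.0000)
arm 2 at φ=120.0°: ρ2 = 0.2649;  O2 = (-0.1324, 0.2294, -0.0388)
φ3=240.0°: virtual centre (-0.1214, -0.2103, -0.0860), radius l
|O₂|²−|O₁|² = -0.0012;  |O₃|²−|O₁|² = -0.0065
[-0.8049 0.4588 -0.0776]·P = -0.0012;  [-0.7829 -0.4207 -0.1721]·P = -0.0065
det = 0.6978;  x = 0.0050+-0.1600z,  y = 0.0061+-0.1114z
quadratic in z: (1.0380)z²+(0.0834)z+(-0.0081)=0, √Δ=0.2020 → z ∈ {-0.1375, 0.0571}; z = -0.1375 (taking z<0)
x = 0.0270, y = 0.0214

(0.0270, 0.0214, -0.1375)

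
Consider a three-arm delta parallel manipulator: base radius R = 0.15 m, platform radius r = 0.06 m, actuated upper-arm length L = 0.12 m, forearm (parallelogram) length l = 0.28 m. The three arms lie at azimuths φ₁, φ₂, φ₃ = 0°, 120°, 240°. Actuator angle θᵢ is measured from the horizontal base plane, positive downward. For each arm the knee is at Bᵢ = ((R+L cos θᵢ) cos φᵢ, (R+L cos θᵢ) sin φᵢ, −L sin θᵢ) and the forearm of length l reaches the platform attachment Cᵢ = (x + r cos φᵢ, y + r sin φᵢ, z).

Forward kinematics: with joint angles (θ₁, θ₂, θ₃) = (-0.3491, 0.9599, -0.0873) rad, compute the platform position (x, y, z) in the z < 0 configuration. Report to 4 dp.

φ1=0.0°: virtual centre (0.2028, 0.0000, 0.0410), radius l
arm 2 at φ=120.0°: (R−r)+L cos θ2 = 0.1588;  centre 2 = (-0.0794, 0.1376, -0.0983)
φ3=240.0°: virtual centre (-0.1048, -0.1815, 0.0105), radius l
|centre ₂|²−|centre ₁|² = -0.0079;  |centre ₃|²−|centre ₁|² = 0.0012
[-0.5644 0.2751 -0.2787]·P = -0.0079;  [-0.6151 -0.3629 -0.0612]·P = 0.0012
Cramer: x(z) = 0.0068-0.3154z;  y(z) = -0.0148+0.3660z
sphere 1 gives Az²+Bz+C=0 with A=1.2334, B=0.0307, C=-0.0381;  B²−4AC=0.1888;  roots -0.1886, 0.1637;  negative root z = -0.1886
x = 0.0663, y = -0.0839

(0.0663, -0.0839, -0.1886)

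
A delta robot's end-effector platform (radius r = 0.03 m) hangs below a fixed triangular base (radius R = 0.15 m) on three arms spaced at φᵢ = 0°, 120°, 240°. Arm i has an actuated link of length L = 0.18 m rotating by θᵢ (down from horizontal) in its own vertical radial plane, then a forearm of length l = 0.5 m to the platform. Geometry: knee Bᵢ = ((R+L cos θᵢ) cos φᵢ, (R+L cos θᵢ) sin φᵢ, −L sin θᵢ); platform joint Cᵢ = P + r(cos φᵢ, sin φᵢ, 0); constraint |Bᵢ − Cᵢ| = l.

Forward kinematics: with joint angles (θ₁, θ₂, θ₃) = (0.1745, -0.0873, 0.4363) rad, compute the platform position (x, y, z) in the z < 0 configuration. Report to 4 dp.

arm 1 at φ=0.0°: (R−r)+L cos θ1 = 0.2973;  S1 = (0.2973, 0.0000, -0.0313)
φ2=120.0°: virtual centre (-0.1497, 0.2592, 0.0157), radius l
arm 3 at φ=240.0°: (R−r)+L cos θ3 = 0.2831;  S3 = (-0.1416, -0.2452, -0.0761)
eliminate P² terms by subtracting sphere 1 from 2 and 3
[-0.8938 0.5184 0.0939]·P = 0.0005;  [-0.8777 -0.4904 -0.0896]·P = -0.0034
det = 0.8934;  x = 0.0017+-0.0005z,  y = 0.0039+-0.1819z
sphere 1 gives Az²+Bz+C=0 with A=1.0331, B=0.0614, C=-0.1616;  B²−4AC=0.6718;  roots -0.4264, 0.3670;  negative root z = -0.4264
x = 0.0019, y = 0.0814

(0.0019, 0.0814, -0.4264)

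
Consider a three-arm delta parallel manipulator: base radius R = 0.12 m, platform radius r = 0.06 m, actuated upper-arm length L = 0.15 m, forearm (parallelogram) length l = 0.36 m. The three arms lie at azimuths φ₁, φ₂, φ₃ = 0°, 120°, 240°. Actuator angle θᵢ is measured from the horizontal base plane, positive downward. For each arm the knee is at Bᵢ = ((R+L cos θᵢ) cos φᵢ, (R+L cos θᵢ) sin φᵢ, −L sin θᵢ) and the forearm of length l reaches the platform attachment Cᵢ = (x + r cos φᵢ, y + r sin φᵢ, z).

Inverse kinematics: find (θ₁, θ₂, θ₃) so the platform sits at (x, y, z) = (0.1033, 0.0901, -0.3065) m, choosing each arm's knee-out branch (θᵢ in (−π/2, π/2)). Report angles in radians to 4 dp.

arm 1 (φ=0.0°): x'=0.1033, y'=0.0901
  A cos θ + B sin θ = C:  -0.0433·cos θ + -0.3065·sin θ = 0.0105
  γ=atan2(-0.3065,-0.0433)=-1.7111;  ψ=arccos(0.0341)=1.5367;  θ1=γ+ψ≈-0.1744
φ2=120.0° → target in arm frame (0.0264, -0.1345)
  e−x'=0.0336;  (l²−L²−(e−x')²−y'²−z²)/2L = -0.0202
  √(A²+B²)=0.3083;  θ2 = -1.4615+1.6364 ≈ 0.1749
arm 3 (φ=240.0°): x'=-0.1297, y'=0.0444
  A=0.1897, B=-0.3065, C=(l²−L²−A²−y'²−z²)/(2L)=-0.0826
  √(A²+B²)=0.3604;  θ3 = -1.0166+1.8021 ≈ 0.7855

θ₁ = -0.1744, θ₂ = 0.1749, θ₃ = 0.7855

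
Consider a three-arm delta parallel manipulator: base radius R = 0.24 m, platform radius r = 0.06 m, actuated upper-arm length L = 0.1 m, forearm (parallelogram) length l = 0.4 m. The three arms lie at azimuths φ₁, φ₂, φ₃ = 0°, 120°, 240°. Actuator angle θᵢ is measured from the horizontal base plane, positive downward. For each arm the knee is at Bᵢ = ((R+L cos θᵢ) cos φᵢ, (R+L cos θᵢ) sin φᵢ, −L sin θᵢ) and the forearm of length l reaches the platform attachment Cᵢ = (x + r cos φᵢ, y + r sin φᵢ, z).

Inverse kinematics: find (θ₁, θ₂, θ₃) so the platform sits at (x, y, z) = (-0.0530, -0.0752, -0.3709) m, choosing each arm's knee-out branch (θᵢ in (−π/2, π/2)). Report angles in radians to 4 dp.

θ₁ = 1.1341, θ₂ = 1.0466, θ₃ = 0.1742

rotate P by −φ1: (-0.0530, -0.0752, -0.3709)
  A=0.2330, B=-0.3709, C=(l²−L²−A²−y'²−z²)/(2L)=-0.2376
  √(A²+B²)=0.4380;  θ1 = -1.0099+2.1440 ≈ 1.1341
arm 2 (φ=120.0°): x'=-0.0386, y'=0.0835
  e−x'=0.2186;  (l²−L²−(e−x')²−y'²−z²)/2L = -0.2117
  γ=atan2(-0.3709,0.2186)=-1.0382;  ψ=arccos(-0.4917)=2.0848;  θ2=γ+ψ≈1.0466
rotate P by −φ3: (0.0916, -0.0083, -0.3709)
  e−x'=0.0884;  (l²−L²−(e−x')²−y'²−z²)/2L = 0.0228
  θ3 = atan2(B,A) + arccos(C/0.3813) = 0.1742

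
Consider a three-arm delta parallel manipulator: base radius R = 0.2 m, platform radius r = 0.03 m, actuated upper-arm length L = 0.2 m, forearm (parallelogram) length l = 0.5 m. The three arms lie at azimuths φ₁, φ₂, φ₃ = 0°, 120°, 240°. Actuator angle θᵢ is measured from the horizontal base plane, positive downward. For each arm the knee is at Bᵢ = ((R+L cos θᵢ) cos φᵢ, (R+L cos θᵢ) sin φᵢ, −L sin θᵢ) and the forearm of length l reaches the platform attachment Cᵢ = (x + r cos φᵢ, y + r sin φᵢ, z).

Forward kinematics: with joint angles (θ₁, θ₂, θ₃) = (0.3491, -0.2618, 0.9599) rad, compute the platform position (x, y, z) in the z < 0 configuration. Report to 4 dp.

(0.0132, 0.1732, -0.3865)

arm 1 at φ=0.0°: e+L cos θ1 = 0.3579;  O1 = (0.3579, 0.0000, -0.0684)
O2 = (0.3632·cos120.0°, 0.3632·sin120.0°, 0.0518) = (-0.1816, 0.3145, 0.0518)
φ3=240.0°: virtual centre (-0.1424, -0.2466, -0.1638), radius l
|O₂|²−|O₁|² = 0.0018;  |O₃|²−|O₁|² = -0.0249
linear system: -1.0791x+0.6291y = 0.0018−0.2403z; -1.0006x+-0.4932y = -0.0249−-0.1908z
Cramer: x(z) = 0.0127-0.0013z;  y(z) = 0.0247-0.3843z
into |P−O₁|² = l²: 1.1477z² + 0.1188z + -0.1255 = 0;  Δ = 0.5904;  z = -0.3865 or 0.2830 → z<0 root = -0.3865
x = 0.0132, y = 0.1732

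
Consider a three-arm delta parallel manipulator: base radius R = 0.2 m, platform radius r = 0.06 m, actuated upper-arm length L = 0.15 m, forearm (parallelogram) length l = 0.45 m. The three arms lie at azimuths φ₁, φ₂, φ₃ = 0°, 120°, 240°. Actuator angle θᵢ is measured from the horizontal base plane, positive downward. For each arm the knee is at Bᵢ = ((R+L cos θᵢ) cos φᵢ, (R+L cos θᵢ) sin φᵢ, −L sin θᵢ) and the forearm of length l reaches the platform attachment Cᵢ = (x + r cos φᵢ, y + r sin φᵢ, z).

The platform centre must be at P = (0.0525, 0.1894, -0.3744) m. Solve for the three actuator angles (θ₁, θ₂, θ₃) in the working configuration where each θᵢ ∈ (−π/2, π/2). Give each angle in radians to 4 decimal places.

θ₁ = 0.2617, θ₂ = -0.1746, θ₃ = 1.2219

φ1=0.0° → target in arm frame (0.0525, 0.1894)
  A=0.0875, B=-0.3744, C=(l²−L²−A²−y'²−z²)/(2L)=-0.0123
  √(A²+B²)=0.3845;  θ1 = -1.3412+1.6029 ≈ 0.2617
rotate P by −φ2: (0.1378, -0.1402, -0.3744)
  A cos θ + B sin θ = C:  0.0022·cos θ + -0.3744·sin θ = 0.0672
  √(A²+B²)=0.3744;  θ2 = -1.5649+1.3902 ≈ -0.1746
arm 3 (φ=240.0°): x'=-0.1903, y'=-0.0492
  e−x'=0.3303;  (l²−L²−(e−x')²−y'²−z²)/2L = -0.2389
  γ=atan2(-0.3744,0.3303)=-0.8479;  ψ=arccos(-0.4786)=2.0698;  θ3=γ+ψ≈1.2219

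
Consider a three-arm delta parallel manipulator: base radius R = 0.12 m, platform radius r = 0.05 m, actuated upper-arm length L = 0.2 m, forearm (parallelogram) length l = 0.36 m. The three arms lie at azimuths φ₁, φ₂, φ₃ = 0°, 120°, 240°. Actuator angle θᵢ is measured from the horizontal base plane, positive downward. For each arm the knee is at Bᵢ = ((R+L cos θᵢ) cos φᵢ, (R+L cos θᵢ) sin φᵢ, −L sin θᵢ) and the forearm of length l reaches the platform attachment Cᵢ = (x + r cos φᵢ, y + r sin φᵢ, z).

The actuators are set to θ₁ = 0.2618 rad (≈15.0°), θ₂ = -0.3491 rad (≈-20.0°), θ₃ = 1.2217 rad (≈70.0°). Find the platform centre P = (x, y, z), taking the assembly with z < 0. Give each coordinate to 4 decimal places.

arm 1 at φ=0.0°: ρ1 = 0.2632;  O1 = (0.2632, 0.0000, -0.0518)
O2 = (0.2579·cos120.0°, 0.2579·sin120.0°, 0.0684) = (-0.1290, 0.2234, 0.0684)
O3 = (0.1384·cos240.0°, 0.1384·sin240.0°, -0.1879) = (-0.0692, -0.1199, -0.1879)
|O₂|²−|O₁|² = -0.0007;  |O₃|²−|O₁|² = -0.0175
[-0.7843 0.4468 0.2403]·P = -0.0007;  [-0.6648 -0.2397 -0.2723]·P = -0.0175
Cramer: x(z) = 0.0165-0.1321z;  y(z) = 0.0272-0.7698z
into |P−O₁|² = l²: 1.6101z² + 0.1268z + -0.0653 = 0;  Δ = 0.4366;  z = -0.2446 or 0.1658 → z<0 root = -0.2446
x = 0.0488, y = 0.2155

(0.0488, 0.2155, -0.2446)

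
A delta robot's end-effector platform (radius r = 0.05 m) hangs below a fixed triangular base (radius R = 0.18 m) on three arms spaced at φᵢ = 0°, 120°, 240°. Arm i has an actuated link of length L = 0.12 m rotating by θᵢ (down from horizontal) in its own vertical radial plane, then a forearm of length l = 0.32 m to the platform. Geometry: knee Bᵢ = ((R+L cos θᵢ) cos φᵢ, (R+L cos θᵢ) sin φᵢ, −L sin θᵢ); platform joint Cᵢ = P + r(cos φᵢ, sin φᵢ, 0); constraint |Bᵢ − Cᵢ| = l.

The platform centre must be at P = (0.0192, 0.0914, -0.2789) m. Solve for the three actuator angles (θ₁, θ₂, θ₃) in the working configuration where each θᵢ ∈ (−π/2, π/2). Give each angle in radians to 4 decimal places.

θ₁ = 0.5233, θ₂ = 0.1743, θ₃ = 1.1346

φ1=0.0° → target in arm frame (0.0192, 0.0914)
  A cos θ + B sin θ = C:  0.1108·cos θ + -0.2789·sin θ = -0.0434
  γ=atan2(-0.2789,0.1108)=-1.1926;  ψ=arccos(-0.1446)=1.7159;  θ1=γ+ψ≈0.5233
rotate P by −φ2: (0.0696, -0.0623, -0.2789)
  e−x'=0.0604;  (l²−L²−(e−x')²−y'²−z²)/2L = 0.0112
  γ=atan2(-0.2789,0.0604)=-1.3574;  ψ=arccos(0.0391)=1.5317;  θ2=γ+ψ≈0.1743
rotate P by −φ3: (-0.0888, -0.0291, -0.2789)
  A cos θ + B sin θ = C:  0.2188·cos θ + -0.2789·sin θ = -0.1604
  θ3 = atan2(B,A) + arccos(C/0.3545) = 1.1346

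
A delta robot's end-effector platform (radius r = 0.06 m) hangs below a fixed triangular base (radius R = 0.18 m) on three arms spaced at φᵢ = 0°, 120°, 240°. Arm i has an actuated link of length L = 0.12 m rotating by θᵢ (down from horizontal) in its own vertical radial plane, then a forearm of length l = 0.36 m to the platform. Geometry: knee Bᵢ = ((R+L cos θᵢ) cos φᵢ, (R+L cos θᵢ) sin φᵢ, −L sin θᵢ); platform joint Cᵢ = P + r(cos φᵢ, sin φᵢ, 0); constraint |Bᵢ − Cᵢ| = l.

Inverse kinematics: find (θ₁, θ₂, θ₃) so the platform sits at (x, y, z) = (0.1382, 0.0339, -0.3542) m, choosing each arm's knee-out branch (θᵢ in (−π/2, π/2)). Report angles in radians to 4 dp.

θ₁ = 0.0870, θ₂ = 1.0471, θ₃ = 1.3089

rotate P by −φ1: (0.1382, 0.0339, -0.3542)
  A=-0.0182, B=-0.3542, C=(l²−L²−A²−y'²−z²)/(2L)=-0.0489
  θ1 = atan2(B,A) + arccos(C/0.3547) = 0.0870
rotate P by −φ2: (-0.0397, -0.1366, -0.3542)
  e−x'=0.1597;  (l²−L²−(e−x')²−y'²−z²)/2L = -0.2269
  √(A²+B²)=0.3886;  θ2 = -1.1471+2.1942 ≈ 1.0471
rotate P by −φ3: (-0.0985, 0.1027, -0.3542)
  A cos θ + B sin θ = C:  0.2185·cos θ + -0.3542·sin θ = -0.2856
  √(A²+B²)=0.4162;  θ3 = -1.0181+2.3271 ≈ 1.3089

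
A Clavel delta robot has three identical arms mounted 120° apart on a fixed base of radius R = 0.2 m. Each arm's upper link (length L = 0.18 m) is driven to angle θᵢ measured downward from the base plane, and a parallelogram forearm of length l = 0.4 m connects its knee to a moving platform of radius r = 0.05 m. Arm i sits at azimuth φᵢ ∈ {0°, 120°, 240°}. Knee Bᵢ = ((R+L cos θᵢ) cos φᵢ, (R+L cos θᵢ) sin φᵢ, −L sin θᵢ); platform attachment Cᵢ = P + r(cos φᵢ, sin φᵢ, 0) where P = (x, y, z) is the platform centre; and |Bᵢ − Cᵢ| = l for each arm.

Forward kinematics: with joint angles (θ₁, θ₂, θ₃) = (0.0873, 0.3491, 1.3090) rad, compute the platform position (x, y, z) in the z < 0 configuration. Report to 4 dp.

φ1=0.0°: virtual centre (0.3293, 0.0000, -0.0157), radius l
arm 2 at φ=120.0°: e+L cos θ2 = 0.3191;  O2 = (-0.1596, 0.2764, -0.0616)
O3 = (0.1966·cos240.0°, 0.1966·sin240.0°, -0.1739) = (-0.0983, -0.1702, -0.1739)
eliminate P² terms by subtracting sphere 1 from 2 and 3
linear system: -0.9778x+0.5528y = -0.0031−-0.0918z; -0.8552x+-0.3405y = -0.0398−-0.3163z
det = 0.8057;  x = 0.0286+-0.2558z,  y = 0.0451+-0.2865z
sphere 1 gives Az²+Bz+C=0 with A=1.1475, B=0.1594, C=-0.0673;  B²−4AC=0.3343;  roots -0.3214, 0.1825;  negative root z = -0.3214
x = 0.1108, y = 0.1372

(0.1108, 0.1372, -0.3214)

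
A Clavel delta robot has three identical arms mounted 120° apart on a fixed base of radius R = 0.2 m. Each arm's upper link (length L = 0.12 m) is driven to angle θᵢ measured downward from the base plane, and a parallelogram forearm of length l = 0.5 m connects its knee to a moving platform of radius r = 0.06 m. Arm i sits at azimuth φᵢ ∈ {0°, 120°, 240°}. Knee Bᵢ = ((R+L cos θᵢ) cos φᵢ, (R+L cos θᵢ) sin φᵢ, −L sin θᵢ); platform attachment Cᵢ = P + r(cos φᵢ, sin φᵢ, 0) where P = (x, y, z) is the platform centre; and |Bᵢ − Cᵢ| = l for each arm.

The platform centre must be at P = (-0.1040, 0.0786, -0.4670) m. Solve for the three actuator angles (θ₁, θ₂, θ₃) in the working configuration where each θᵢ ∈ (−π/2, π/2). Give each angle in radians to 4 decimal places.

rotate P by −φ1: (-0.1040, 0.0786, -0.4670)
  A=0.2440, B=-0.4670, C=(l²−L²−A²−y'²−z²)/(2L)=-0.2008
  √(A²+B²)=0.5269;  θ1 = -1.0893+1.9619 ≈ 0.8725
arm 2 (φ=120.0°): x'=0.1201, y'=0.0508
  A=0.0199, B=-0.4670, C=(l²−L²−A²−y'²−z²)/(2L)=0.0606
  √(A²+B²)=0.4674;  θ2 = -1.5281+1.4409 ≈ -0.0873
rotate P by −φ3: (-0.0161, -0.1294, -0.4670)
  e−x'=0.1561;  (l²−L²−(e−x')²−y'²−z²)/2L = -0.0983
  √(A²+B²)=0.4924;  θ3 = -1.2483+1.7717 ≈ 0.5234

θ₁ = 0.8725, θ₂ = -0.0873, θ₃ = 0.5234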